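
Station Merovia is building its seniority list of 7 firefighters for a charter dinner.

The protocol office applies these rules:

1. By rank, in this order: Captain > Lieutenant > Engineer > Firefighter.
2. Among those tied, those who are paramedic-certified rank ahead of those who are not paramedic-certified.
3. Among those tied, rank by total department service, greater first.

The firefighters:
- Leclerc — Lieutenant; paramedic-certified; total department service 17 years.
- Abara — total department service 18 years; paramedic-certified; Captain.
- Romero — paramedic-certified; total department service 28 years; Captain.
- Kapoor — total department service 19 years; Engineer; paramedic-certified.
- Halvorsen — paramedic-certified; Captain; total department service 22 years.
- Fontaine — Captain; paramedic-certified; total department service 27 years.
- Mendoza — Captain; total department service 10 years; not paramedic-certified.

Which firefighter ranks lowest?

By rank: Romero, Fontaine, Halvorsen, Abara and Mendoza (Captain); then Leclerc (Lieutenant); then Kapoor (Engineer).
Among Romero, Fontaine, Halvorsen, Abara and Mendoza, paramedic-certified before not paramedic-certified: Romero, Fontaine, Halvorsen and Abara (paramedic-certified) before Mendoza (not paramedic-certified).
Among Romero, Fontaine, Halvorsen and Abara, by total department service (higher first): Romero (28 years) before Fontaine (27 years) before Halvorsen (22 years) before Abara (18 years).
Order: Romero, Fontaine, Halvorsen, Abara, Mendoza, Leclerc, Kapoor.

Kapoor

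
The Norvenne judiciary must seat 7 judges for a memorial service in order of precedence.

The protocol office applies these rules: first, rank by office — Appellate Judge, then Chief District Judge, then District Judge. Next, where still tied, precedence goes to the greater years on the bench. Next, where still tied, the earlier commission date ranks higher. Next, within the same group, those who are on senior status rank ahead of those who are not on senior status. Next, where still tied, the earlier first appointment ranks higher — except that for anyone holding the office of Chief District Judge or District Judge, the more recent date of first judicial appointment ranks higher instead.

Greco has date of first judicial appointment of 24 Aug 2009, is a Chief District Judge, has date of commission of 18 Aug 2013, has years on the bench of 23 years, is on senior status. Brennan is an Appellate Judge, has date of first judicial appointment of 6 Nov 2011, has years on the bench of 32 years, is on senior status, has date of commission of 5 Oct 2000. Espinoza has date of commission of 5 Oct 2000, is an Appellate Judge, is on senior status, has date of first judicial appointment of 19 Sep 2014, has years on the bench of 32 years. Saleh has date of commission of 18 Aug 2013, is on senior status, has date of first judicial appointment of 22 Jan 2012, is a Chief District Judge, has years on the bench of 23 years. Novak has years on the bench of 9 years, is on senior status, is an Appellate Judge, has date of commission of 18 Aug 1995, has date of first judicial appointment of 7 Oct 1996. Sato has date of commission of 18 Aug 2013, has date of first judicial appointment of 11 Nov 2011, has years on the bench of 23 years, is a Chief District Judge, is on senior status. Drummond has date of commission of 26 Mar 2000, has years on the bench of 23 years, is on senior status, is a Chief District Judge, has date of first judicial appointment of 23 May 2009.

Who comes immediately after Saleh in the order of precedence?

By office: Brennan, Espinoza and Novak (Appellate Judge); then Drummond, Saleh, Sato and Greco (Chief District Judge).
Among Brennan, Espinoza and Novak, by years on the bench (higher first): Brennan and Espinoza (32 years) before Novak (9 years).
Brennan and Espinoza both have date of commission 5 Oct 2000, so the next rule applies.
Brennan and Espinoza are each on senior status, so the next rule applies.
Among Brennan and Espinoza, by date of first judicial appointment (earlier first): Brennan (6 Nov 2011) before Espinoza (19 Sep 2014).
Drummond, Saleh, Sato and Greco all have years on the bench 23 years, so the next rule applies.
Among Drummond, Saleh, Sato and Greco, by date of commission (earlier first): Drummond (26 Mar 2000) before Saleh, Sato and Greco (18 Aug 2013).
Saleh, Sato and Greco are each on senior status, so the next rule applies.
Among Saleh, Sato and Greco, by date of first judicial appointment (later first) (reversed rule for this group): Saleh (22 Jan 2012) before Sato (11 Nov 2011) before Greco (24 Aug 2009).
Order: Brennan, Espinoza, Novak, Drummond, Saleh, Sato, Greco.

Sato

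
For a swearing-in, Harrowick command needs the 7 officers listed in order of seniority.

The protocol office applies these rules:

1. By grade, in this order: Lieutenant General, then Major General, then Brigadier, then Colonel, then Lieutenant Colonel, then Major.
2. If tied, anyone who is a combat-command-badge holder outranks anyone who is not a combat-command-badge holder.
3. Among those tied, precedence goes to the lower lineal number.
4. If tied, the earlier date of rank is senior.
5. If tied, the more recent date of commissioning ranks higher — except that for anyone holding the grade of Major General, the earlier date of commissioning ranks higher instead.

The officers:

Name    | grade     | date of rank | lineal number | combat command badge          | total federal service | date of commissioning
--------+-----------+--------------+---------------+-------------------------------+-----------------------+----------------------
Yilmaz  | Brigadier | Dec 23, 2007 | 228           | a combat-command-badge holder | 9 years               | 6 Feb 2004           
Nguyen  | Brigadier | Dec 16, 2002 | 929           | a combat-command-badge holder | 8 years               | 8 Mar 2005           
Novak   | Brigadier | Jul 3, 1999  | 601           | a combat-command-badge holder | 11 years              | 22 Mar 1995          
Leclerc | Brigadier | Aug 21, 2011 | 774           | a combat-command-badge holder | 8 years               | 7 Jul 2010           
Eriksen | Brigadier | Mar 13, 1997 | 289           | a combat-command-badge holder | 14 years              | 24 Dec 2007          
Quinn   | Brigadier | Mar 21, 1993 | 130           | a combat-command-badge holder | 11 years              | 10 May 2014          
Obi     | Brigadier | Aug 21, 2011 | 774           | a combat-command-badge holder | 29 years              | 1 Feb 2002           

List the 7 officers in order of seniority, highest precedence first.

By grade: Quinn, Yilmaz, Eriksen, Novak, Leclerc, Obi and Nguyen (Brigadier).
Quinn, Yilmaz, Eriksen, Novak, Leclerc, Obi and Nguyen are each a combat-command-badge holder, so the next rule applies.
Among Quinn, Yilmaz, Eriksen, Novak, Leclerc, Obi and Nguyen, by lineal number (lower first): Quinn (130) before Yilmaz (228) before Eriksen (289) before Novak (601) before Leclerc and Obi (774) before Nguyen (929).
Leclerc and Obi both have date of rank Aug 21, 2011, so the next rule applies.
Among Leclerc and Obi, by date of commissioning (later first): Leclerc (7 Jul 2010) before Obi (1 Feb 2002).
Full order: Quinn, Yilmaz, Eriksen, Novak, Leclerc, Obi, Nguyen.

Quinn, Yilmaz, Eriksen, Novak, Leclerc, Obi, Nguyen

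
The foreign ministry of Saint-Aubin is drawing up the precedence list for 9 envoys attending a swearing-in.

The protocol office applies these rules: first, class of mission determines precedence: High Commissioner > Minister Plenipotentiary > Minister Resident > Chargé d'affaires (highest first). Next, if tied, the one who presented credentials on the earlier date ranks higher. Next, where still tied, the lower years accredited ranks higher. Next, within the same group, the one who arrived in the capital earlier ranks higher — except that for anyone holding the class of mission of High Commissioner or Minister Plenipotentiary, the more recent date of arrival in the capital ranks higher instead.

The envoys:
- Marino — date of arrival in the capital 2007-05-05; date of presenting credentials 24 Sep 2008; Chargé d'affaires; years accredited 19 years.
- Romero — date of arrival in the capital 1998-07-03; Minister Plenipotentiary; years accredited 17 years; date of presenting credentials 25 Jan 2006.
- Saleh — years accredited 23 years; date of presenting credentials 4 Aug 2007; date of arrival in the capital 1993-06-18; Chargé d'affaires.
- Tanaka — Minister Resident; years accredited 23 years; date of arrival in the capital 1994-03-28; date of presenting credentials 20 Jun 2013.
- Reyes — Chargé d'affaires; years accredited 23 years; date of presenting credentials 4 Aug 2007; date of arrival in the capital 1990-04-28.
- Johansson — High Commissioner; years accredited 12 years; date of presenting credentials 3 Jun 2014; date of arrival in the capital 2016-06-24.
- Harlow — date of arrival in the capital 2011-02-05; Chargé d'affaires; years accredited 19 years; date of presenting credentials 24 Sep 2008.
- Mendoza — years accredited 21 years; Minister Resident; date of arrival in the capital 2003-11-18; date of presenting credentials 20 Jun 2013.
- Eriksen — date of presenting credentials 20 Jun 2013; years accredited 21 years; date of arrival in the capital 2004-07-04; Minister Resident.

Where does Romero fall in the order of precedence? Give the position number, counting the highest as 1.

By class of mission: Johansson (High Commissioner); then Romero (Minister Plenipotentiary); then Mendoza, Eriksen and Tanaka (Minister Resident); then Reyes, Saleh, Marino and Harlow (Chargé d'affaires).
Mendoza, Eriksen and Tanaka all have date of presenting credentials 20 Jun 2013, so the next rule applies.
Among Mendoza, Eriksen and Tanaka, by years accredited (lower first): Mendoza and Eriksen (21 years) before Tanaka (23 years).
Among Mendoza and Eriksen, by date of arrival in the capital (earlier first): Mendoza (2003-11-18) before Eriksen (2004-07-04).
Among Reyes, Saleh, Marino and Harlow, by date of presenting credentials (earlier first): Reyes and Saleh (4 Aug 2007) before Marino and Harlow (24 Sep 2008).
Reyes and Saleh both have years accredited 23 years, so the next rule applies.
Among Reyes and Saleh, by date of arrival in the capital (earlier first): Reyes (1990-04-28) before Saleh (1993-06-18).
Marino and Harlow both have years accredited 19 years, so the next rule applies.
Among Marino and Harlow, by date of arrival in the capital (earlier first): Marino (2007-05-05) before Harlow (2011-02-05).
Order: Johansson, Romero, Mendoza, Eriksen, Tanaka, Reyes, Saleh, Marino, Harlow. So position 2.

2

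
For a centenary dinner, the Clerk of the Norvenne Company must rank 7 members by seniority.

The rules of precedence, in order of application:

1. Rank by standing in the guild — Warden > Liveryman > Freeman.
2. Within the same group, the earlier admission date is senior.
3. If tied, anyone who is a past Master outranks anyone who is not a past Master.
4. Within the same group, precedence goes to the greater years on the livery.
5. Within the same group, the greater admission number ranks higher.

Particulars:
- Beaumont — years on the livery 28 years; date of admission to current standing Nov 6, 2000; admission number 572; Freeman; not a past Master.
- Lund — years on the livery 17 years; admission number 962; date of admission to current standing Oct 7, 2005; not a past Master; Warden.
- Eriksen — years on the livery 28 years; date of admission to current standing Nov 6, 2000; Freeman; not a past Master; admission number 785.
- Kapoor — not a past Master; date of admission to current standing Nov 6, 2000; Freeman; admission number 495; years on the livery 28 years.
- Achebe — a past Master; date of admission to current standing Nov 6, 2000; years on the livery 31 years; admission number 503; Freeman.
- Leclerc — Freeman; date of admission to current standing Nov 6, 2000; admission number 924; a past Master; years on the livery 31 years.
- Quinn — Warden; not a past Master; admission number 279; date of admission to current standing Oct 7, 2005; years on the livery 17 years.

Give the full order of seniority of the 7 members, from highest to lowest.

By standing in the guild: Lund and Quinn (Warden); then Leclerc, Achebe, Eriksen, Beaumont and Kapoor (Freeman).
Lund and Quinn both have date of admission to current standing Oct 7, 2005, so the next rule applies.
Lund and Quinn are each not a past Master, so the next rule applies.
Lund and Quinn both have years on the livery 17 years, so the next rule applies.
Among Lund and Quinn, by admission number (higher first): Lund (962) before Quinn (279).
Leclerc, Achebe, Eriksen, Beaumont and Kapoor all have date of admission to current standing Nov 6, 2000, so the next rule applies.
Among Leclerc, Achebe, Eriksen, Beaumont and Kapoor, a past Master before not a past Master: Leclerc and Achebe (a past Master) before Eriksen, Beaumont and Kapoor (not a past Master).
Leclerc and Achebe both have years on the livery 31 years, so the next rule applies.
Among Leclerc and Achebe, by admission number (higher first): Leclerc (924) before Achebe (503).
Eriksen, Beaumont and Kapoor all have years on the livery 28 years, so the next rule applies.
Among Eriksen, Beaumont and Kapoor, by admission number (higher first): Eriksen (785) before Beaumont (572) before Kapoor (495).
Full order: Lund, Quinn, Leclerc, Achebe, Eriksen, Beaumont, Kapoor.

Lund, Quinn, Leclerc, Achebe, Eriksen, Beaumont, Kapoor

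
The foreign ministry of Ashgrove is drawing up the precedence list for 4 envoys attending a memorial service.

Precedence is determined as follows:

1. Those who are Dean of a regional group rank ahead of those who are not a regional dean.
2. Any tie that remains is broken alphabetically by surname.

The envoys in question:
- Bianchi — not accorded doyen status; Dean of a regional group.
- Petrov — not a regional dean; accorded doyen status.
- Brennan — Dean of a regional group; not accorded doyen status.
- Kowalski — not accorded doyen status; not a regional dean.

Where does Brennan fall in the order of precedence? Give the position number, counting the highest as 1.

By the first rule: Bianchi and Brennan (both Dean of a regional group); then Kowalski and Petrov (both not a regional dean).
Among Bianchi and Brennan, alphabetically by surname: Bianchi before Brennan.
Among Kowalski and Petrov, alphabetically by surname: Kowalski before Petrov.
Order: Bianchi, Brennan, Kowalski, Petrov. So position 2.

2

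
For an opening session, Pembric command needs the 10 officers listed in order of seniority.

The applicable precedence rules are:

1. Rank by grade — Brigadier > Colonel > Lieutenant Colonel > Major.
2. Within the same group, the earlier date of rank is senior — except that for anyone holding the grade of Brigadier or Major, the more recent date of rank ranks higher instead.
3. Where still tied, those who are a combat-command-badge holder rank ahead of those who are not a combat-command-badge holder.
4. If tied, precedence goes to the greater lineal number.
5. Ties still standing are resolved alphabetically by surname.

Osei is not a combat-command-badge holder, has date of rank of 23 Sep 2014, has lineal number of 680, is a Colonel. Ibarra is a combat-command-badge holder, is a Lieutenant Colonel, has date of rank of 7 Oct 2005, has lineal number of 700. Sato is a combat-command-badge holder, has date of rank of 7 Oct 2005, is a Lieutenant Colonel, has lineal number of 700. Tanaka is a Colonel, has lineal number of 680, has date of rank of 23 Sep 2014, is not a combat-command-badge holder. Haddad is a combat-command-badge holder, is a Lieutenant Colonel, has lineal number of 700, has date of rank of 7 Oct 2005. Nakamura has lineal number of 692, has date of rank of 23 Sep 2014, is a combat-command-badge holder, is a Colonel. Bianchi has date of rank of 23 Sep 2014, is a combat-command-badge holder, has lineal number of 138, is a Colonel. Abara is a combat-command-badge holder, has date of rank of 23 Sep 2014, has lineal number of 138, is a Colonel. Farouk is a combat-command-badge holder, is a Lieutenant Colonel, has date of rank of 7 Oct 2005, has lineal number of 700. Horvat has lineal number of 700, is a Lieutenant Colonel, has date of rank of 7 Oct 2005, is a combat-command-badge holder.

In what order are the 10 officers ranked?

Nakamura, Abara, Bianchi, Osei, Tanaka, Farouk, Haddad, Horvat, Ibarra, Sato

By grade: Nakamura, Abara, Bianchi, Osei and Tanaka (Colonel); then Farouk, Haddad, Horvat, Ibarra and Sato (Lieutenant Colonel).
Nakamura, Abara, Bianchi, Osei and Tanaka all have date of rank 23 Sep 2014, so the next rule applies.
Among Nakamura, Abara, Bianchi, Osei and Tanaka, a combat-command-badge holder before not a combat-command-badge holder: Nakamura, Abara and Bianchi (a combat-command-badge holder) before Osei and Tanaka (not a combat-command-badge holder).
Among Nakamura, Abara and Bianchi, by lineal number (higher first): Nakamura (692) before Abara and Bianchi (138).
Among Abara and Bianchi, alphabetically by surname: Abara before Bianchi.
Osei and Tanaka both have lineal number 680, so the next rule applies.
Among Osei and Tanaka, alphabetically by surname: Osei before Tanaka.
Farouk, Haddad, Horvat, Ibarra and Sato all have date of rank 7 Oct 2005, so the next rule applies.
Farouk, Haddad, Horvat, Ibarra and Sato are each a combat-command-badge holder, so the next rule applies.
Farouk, Haddad, Horvat, Ibarra and Sato all have lineal number 700, so the next rule applies.
Among Farouk, Haddad, Horvat, Ibarra and Sato, alphabetically by surname: Farouk before Haddad before Horvat before Ibarra before Sato.
Full order: Nakamura, Abara, Bianchi, Osei, Tanaka, Farouk, Haddad, Horvat, Ibarra, Sato.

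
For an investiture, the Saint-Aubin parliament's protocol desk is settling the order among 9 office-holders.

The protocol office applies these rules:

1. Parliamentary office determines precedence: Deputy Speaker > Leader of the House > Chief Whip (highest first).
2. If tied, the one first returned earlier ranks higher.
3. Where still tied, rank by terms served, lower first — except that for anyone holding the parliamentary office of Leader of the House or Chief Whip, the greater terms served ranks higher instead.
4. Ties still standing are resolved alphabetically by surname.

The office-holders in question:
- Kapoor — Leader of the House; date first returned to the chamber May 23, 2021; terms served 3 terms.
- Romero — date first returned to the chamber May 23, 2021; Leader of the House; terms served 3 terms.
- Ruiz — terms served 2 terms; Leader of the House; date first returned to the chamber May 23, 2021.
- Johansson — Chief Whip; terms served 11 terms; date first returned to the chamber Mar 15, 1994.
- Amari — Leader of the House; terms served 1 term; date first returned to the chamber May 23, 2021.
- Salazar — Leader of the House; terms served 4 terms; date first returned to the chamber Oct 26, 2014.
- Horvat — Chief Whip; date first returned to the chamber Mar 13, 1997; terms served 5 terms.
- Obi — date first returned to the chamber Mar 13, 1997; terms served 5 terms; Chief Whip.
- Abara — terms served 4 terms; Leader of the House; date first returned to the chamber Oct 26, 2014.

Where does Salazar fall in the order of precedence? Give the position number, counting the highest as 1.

By parliamentary office: Abara, Salazar, Kapoor, Romero, Ruiz and Amari (Leader of the House); then Johansson, Horvat and Obi (Chief Whip).
Among Abara, Salazar, Kapoor, Romero, Ruiz and Amari, by date first returned to the chamber (earlier first): Abara and Salazar (Oct 26, 2014) before Kapoor, Romero, Ruiz and Amari (May 23, 2021).
Abara and Salazar both have terms served 4 terms, so the next rule applies.
Among Abara and Salazar, alphabetically by surname: Abara before Salazar.
Among Kapoor, Romero, Ruiz and Amari, by terms served (higher first) (reversed rule for this group): Kapoor and Romero (3 terms) before Ruiz (2 terms) before Amari (1 term).
Among Kapoor and Romero, alphabetically by surname: Kapoor before Romero.
Among Johansson, Horvat and Obi, by date first returned to the chamber (earlier first): Johansson (Mar 15, 1994) before Horvat and Obi (Mar 13, 1997).
Horvat and Obi both have terms served 5 terms, so the next rule applies.
Among Horvat and Obi, alphabetically by surname: Horvat before Obi.
Order: Abara, Salazar, Kapoor, Romero, Ruiz, Amari, Johansson, Horvat, Obi. So position 2.

2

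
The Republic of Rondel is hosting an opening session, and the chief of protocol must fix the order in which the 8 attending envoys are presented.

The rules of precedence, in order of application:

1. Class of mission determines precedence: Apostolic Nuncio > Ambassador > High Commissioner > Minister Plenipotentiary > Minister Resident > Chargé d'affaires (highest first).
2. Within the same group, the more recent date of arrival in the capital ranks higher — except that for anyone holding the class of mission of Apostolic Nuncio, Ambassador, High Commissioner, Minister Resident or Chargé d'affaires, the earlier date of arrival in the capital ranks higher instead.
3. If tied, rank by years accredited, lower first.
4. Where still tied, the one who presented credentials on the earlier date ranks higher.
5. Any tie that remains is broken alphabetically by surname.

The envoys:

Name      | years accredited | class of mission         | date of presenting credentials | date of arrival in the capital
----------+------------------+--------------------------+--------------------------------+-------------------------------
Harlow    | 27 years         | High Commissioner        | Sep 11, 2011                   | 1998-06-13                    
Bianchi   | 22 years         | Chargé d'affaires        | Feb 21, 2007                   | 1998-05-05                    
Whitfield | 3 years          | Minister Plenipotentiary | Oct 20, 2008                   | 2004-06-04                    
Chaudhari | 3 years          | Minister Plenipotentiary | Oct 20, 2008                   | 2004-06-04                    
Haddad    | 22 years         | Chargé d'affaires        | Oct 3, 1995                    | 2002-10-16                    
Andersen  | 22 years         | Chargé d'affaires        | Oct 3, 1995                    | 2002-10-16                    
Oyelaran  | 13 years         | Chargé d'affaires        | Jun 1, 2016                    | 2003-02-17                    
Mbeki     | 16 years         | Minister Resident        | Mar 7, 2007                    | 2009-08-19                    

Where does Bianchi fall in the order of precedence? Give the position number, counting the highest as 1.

5

By class of mission: Harlow (High Commissioner); then Chaudhari and Whitfield (Minister Plenipotentiary); then Mbeki (Minister Resident); then Bianchi, Andersen, Haddad and Oyelaran (Chargé d'affaires).
Chaudhari and Whitfield both have date of arrival in the capital 2004-06-04, so the next rule applies.
Chaudhari and Whitfield both have years accredited 3 years, so the next rule applies.
Chaudhari and Whitfield both have date of presenting credentials Oct 20, 2008, so the next rule applies.
Among Chaudhari and Whitfield, alphabetically by surname: Chaudhari before Whitfield.
Among Bianchi, Andersen, Haddad and Oyelaran, by date of arrival in the capital (earlier first) (reversed rule for this group): Bianchi (1998-05-05) before Andersen and Haddad (2002-10-16) before Oyelaran (2003-02-17).
Andersen and Haddad both have years accredited 22 years, so the next rule applies.
Andersen and Haddad both have date of presenting credentials Oct 3, 1995, so the next rule applies.
Among Andersen and Haddad, alphabetically by surname: Andersen before Haddad.
Order: Harlow, Chaudhari, Whitfield, Mbeki, Bianchi, Andersen, Haddad, Oyelaran. So position 5.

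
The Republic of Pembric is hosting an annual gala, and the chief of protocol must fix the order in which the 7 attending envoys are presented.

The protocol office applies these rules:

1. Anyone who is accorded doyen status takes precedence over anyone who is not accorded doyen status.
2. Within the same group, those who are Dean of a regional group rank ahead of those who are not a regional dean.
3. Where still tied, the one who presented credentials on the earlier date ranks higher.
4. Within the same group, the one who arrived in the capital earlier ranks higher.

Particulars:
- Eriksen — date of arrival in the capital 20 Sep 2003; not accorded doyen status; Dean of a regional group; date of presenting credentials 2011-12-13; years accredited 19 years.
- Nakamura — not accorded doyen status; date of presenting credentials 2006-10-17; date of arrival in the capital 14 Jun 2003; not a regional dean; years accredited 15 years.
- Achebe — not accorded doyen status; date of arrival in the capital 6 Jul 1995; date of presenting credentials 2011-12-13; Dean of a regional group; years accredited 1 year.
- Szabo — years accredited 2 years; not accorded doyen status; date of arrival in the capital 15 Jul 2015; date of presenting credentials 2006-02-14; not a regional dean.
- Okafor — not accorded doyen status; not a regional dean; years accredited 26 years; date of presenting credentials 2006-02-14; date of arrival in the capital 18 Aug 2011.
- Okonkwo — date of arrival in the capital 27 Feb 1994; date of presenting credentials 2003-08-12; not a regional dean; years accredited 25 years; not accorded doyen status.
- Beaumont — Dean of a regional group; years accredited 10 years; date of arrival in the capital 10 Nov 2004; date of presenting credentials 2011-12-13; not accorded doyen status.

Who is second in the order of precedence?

By the first rule: Achebe, Eriksen, Beaumont, Okonkwo, Okafor, Szabo and Nakamura (each not accorded doyen status).
Among Achebe, Eriksen, Beaumont, Okonkwo, Okafor, Szabo and Nakamura, Dean of a regional group before not a regional dean: Achebe, Eriksen and Beaumont (Dean of a regional group) before Okonkwo, Okafor, Szabo and Nakamura (not a regional dean).
Achebe, Eriksen and Beaumont all have date of presenting credentials 2011-12-13, so the next rule applies.
Among Achebe, Eriksen and Beaumont, by date of arrival in the capital (earlier first): Achebe (6 Jul 1995) before Eriksen (20 Sep 2003) before Beaumont (10 Nov 2004).
Among Okonkwo, Okafor, Szabo and Nakamura, by date of presenting credentials (earlier first): Okonkwo (2003-08-12) before Okafor and Szabo (2006-02-14) before Nakamura (2006-10-17).
Among Okafor and Szabo, by date of arrival in the capital (earlier first): Okafor (18 Aug 2011) before Szabo (15 Jul 2015).
Order: Achebe, Eriksen, Beaumont, Okonkwo, Okafor, Szabo, Nakamura.

Eriksen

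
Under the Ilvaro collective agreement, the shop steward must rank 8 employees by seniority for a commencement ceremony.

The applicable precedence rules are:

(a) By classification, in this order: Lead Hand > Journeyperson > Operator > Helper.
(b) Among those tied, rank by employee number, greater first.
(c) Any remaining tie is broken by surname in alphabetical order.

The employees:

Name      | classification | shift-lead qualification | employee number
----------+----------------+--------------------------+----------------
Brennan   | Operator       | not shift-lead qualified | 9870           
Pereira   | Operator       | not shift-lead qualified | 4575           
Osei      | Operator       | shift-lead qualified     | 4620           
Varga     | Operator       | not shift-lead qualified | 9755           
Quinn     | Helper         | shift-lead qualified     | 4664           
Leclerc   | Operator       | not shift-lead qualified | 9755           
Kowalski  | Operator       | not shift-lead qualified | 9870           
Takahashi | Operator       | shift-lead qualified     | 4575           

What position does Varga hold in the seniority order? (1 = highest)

By classification: Brennan, Kowalski, Leclerc, Varga, Osei, Pereira and Takahashi (Operator); then Quinn (Helper).
Among Brennan, Kowalski, Leclerc, Varga, Osei, Pereira and Takahashi, by employee number (higher first): Brennan and Kowalski (9870) before Leclerc and Varga (9755) before Osei (4620) before Pereira and Takahashi (4575).
Among Brennan and Kowalski, alphabetically by surname: Brennan before Kowalski.
Among Leclerc and Varga, alphabetically by surname: Leclerc before Varga.
Among Pereira and Takahashi, alphabetically by surname: Pereira before Takahashi.
Order: Brennan, Kowalski, Leclerc, Varga, Osei, Pereira, Takahashi, Quinn. So position 4.

4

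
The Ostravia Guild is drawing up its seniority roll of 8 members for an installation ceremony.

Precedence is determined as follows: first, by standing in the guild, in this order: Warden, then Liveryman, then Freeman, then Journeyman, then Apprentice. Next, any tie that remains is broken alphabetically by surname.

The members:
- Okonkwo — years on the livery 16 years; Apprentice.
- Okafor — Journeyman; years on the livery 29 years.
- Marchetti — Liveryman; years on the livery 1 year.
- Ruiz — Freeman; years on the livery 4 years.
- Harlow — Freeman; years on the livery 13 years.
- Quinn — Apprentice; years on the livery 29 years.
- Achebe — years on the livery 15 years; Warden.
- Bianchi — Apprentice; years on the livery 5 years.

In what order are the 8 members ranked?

Achebe, Marchetti, Harlow, Ruiz, Okafor, Bianchi, Okonkwo, Quinn

By standing in the guild: Achebe (Warden); then Marchetti (Liveryman); then Harlow and Ruiz (Freeman); then Okafor (Journeyman); then Bianchi, Okonkwo and Quinn (Apprentice).
Among Harlow and Ruiz, alphabetically by surname: Harlow before Ruiz.
Among Bianchi, Okonkwo and Quinn, alphabetically by surname: Bianchi before Okonkwo before Quinn.
Full order: Achebe, Marchetti, Harlow, Ruiz, Okafor, Bianchi, Okonkwo, Quinn.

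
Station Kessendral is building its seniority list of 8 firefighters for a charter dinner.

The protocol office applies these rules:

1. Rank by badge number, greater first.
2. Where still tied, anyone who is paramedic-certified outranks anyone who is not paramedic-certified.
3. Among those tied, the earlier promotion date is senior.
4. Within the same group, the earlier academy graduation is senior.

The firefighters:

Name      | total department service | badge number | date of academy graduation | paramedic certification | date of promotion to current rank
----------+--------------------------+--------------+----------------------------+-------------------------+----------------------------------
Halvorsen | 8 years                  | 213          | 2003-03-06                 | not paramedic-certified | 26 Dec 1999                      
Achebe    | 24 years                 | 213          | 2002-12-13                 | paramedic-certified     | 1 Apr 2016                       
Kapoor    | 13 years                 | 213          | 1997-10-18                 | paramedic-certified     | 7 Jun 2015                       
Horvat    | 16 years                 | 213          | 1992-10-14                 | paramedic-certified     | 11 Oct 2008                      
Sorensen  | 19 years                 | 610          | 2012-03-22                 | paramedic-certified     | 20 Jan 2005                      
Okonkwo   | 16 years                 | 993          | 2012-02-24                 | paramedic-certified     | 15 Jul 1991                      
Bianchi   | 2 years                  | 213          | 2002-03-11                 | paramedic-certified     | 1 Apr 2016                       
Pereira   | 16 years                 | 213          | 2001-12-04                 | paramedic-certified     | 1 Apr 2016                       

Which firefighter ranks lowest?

By badge number (higher first): Okonkwo (993); then Sorensen (610); then Horvat, Kapoor, Pereira, Bianchi, Achebe and Halvorsen (each 213).
Among Horvat, Kapoor, Pereira, Bianchi, Achebe and Halvorsen, paramedic-certified before not paramedic-certified: Horvat, Kapoor, Pereira, Bianchi and Achebe (paramedic-certified) before Halvorsen (not paramedic-certified).
Among Horvat, Kapoor, Pereira, Bianchi and Achebe, by date of promotion to current rank (earlier first): Horvat (11 Oct 2008) before Kapoor (7 Jun 2015) before Pereira, Bianchi and Achebe (1 Apr 2016).
Among Pereira, Bianchi and Achebe, by date of academy graduation (earlier first): Pereira (2001-12-04) before Bianchi (2002-03-11) before Achebe (2002-12-13).
Order: Okonkwo, Sorensen, Horvat, Kapoor, Pereira, Bianchi, Achebe, Halvorsen.

Halvorsen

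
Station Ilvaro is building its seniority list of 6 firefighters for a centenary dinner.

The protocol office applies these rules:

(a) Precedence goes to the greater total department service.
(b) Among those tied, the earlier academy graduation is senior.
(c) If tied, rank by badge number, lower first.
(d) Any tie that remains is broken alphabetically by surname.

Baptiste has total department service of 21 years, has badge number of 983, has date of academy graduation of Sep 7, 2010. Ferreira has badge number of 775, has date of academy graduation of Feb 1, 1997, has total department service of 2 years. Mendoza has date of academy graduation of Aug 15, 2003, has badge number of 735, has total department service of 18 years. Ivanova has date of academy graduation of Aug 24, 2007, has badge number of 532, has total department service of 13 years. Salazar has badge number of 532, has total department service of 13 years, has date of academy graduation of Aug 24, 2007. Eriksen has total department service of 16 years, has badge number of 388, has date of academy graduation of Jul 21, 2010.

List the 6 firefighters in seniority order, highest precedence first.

Baptiste, Mendoza, Eriksen, Ivanova, Salazar, Ferreira

By total department service (higher first): Baptiste (21 years); then Mendoza (18 years); then Eriksen (16 years); then Ivanova and Salazar (both 13 years); then Ferreira (2 years).
Ivanova and Salazar both have date of academy graduation Aug 24, 2007, so the next rule applies.
Ivanova and Salazar both have badge number 532, so the next rule applies.
Among Ivanova and Salazar, alphabetically by surname: Ivanova before Salazar.
Full order: Baptiste, Mendoza, Eriksen, Ivanova, Salazar, Ferreira.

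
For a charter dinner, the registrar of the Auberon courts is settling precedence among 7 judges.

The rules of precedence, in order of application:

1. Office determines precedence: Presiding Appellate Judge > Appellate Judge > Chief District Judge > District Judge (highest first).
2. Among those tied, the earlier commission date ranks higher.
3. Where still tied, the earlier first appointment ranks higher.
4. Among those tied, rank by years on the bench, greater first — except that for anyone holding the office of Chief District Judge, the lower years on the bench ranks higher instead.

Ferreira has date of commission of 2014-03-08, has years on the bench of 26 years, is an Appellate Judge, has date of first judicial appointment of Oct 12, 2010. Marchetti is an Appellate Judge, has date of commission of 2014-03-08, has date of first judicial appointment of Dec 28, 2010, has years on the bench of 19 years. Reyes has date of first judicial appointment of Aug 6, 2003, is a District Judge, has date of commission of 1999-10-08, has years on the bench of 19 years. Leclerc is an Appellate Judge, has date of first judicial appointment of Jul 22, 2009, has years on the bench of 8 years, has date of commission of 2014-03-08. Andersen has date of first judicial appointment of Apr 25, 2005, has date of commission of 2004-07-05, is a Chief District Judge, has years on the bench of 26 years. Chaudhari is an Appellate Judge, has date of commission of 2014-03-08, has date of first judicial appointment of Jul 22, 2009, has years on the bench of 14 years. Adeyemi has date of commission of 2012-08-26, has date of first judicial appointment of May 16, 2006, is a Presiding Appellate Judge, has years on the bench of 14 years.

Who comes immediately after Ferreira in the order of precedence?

By office: Adeyemi (Presiding Appellate Judge); then Chaudhari, Leclerc, Ferreira and Marchetti (Appellate Judge); then Andersen (Chief District Judge); then Reyes (District Judge).
Chaudhari, Leclerc, Ferreira and Marchetti all have date of commission 2014-03-08, so the next rule applies.
Among Chaudhari, Leclerc, Ferreira and Marchetti, by date of first judicial appointment (earlier first): Chaudhari and Leclerc (Jul 22, 2009) before Ferreira (Oct 12, 2010) before Marchetti (Dec 28, 2010).
Among Chaudhari and Leclerc, by years on the bench (higher first): Chaudhari (14 years) before Leclerc (8 years).
Order: Adeyemi, Chaudhari, Leclerc, Ferreira, Marchetti, Andersen, Reyes.

Marchetti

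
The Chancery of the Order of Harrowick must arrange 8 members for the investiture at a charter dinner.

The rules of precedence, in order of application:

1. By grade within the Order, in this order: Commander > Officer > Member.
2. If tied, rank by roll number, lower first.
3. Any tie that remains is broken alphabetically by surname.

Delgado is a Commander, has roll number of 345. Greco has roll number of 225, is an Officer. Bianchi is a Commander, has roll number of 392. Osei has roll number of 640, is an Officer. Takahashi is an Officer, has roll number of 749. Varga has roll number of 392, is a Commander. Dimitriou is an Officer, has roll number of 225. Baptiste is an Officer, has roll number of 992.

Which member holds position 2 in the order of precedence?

By grade within the Order: Delgado, Bianchi and Varga (Commander); then Dimitriou, Greco, Osei, Takahashi and Baptiste (Officer).
Among Delgado, Bianchi and Varga, by roll number (lower first): Delgado (345) before Bianchi and Varga (392).
Among Bianchi and Varga, alphabetically by surname: Bianchi before Varga.
Among Dimitriou, Greco, Osei, Takahashi and Baptiste, by roll number (lower first): Dimitriou and Greco (225) before Osei (640) before Takahashi (749) before Baptiste (992).
Among Dimitriou and Greco, alphabetically by surname: Dimitriou before Greco.
Order: Delgado, Bianchi, Varga, Dimitriou, Greco, Osei, Takahashi, Baptiste.

Bianchi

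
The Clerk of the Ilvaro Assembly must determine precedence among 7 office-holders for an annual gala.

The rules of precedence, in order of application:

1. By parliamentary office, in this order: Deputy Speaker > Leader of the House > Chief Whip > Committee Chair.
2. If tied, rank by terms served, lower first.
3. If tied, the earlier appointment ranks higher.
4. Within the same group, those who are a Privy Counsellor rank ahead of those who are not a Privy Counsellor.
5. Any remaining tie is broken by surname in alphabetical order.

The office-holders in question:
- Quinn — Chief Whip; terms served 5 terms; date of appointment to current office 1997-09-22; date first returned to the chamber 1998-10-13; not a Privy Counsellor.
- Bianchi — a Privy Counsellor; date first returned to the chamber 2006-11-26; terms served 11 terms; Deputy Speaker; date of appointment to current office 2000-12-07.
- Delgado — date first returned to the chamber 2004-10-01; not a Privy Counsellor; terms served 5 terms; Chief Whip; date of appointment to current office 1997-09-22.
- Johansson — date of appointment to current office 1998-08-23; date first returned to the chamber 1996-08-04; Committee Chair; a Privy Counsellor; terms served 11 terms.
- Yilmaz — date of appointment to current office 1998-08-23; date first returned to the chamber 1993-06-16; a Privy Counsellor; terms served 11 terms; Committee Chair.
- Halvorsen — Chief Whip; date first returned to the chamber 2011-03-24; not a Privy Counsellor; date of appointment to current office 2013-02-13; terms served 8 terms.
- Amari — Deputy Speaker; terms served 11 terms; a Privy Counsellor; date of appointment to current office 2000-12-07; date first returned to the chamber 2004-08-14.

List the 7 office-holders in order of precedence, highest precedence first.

Amari, Bianchi, Delgado, Quinn, Halvorsen, Johansson, Yilmaz

By parliamentary office: Amari and Bianchi (Deputy Speaker); then Delgado, Quinn and Halvorsen (Chief Whip); then Johansson and Yilmaz (Committee Chair).
Amari and Bianchi both have terms served 11 terms, so the next rule applies.
Amari and Bianchi both have date of appointment to current office 2000-12-07, so the next rule applies.
Amari and Bianchi are each a Privy Counsellor, so the next rule applies.
Among Amari and Bianchi, alphabetically by surname: Amari before Bianchi.
Among Delgado, Quinn and Halvorsen, by terms served (lower first): Delgado and Quinn (5 terms) before Halvorsen (8 terms).
Delgado and Quinn both have date of appointment to current office 1997-09-22, so the next rule applies.
Delgado and Quinn are each not a Privy Counsellor, so the next rule applies.
Among Delgado and Quinn, alphabetically by surname: Delgado before Quinn.
Johansson and Yilmaz both have terms served 11 terms, so the next rule applies.
Johansson and Yilmaz both have date of appointment to current office 1998-08-23, so the next rule applies.
Johansson and Yilmaz are each a Privy Counsellor, so the next rule applies.
Among Johansson and Yilmaz, alphabetically by surname: Johansson before Yilmaz.
Full order: Amari, Bianchi, Delgado, Quinn, Halvorsen, Johansson, Yilmaz.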